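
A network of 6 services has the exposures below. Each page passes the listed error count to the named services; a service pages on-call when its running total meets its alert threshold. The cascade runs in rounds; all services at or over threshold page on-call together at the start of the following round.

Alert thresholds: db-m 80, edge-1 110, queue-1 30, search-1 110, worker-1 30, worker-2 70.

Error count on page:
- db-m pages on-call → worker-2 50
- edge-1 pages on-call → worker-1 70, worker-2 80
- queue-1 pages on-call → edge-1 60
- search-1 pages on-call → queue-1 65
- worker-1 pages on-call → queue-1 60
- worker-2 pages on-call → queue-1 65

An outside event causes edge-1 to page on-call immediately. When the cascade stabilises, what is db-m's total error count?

Round 1 — edge-1 pages on-call (initial).
  worker-1: +70 → 70 ≥ 30
  worker-2: +80 → 80 ≥ 70
Round 2 — worker-1, worker-2 page on-call.
  queue-1: +60+65 → 125 ≥ 30
Round 3 — queue-1 pages on-call.
No further pages.

0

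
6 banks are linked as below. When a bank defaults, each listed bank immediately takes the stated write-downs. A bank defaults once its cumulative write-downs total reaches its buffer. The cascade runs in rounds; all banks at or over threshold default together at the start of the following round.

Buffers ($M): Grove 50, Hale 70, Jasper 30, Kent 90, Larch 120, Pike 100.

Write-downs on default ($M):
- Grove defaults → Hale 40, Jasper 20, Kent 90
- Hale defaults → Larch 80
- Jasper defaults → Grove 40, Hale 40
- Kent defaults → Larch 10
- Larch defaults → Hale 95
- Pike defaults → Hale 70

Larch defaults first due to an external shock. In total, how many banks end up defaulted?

2

Round 1 — Larch defaults (initial).
  Hale: +95 → 95 ≥ 70
Round 2 — Hale defaults.
No further defaults.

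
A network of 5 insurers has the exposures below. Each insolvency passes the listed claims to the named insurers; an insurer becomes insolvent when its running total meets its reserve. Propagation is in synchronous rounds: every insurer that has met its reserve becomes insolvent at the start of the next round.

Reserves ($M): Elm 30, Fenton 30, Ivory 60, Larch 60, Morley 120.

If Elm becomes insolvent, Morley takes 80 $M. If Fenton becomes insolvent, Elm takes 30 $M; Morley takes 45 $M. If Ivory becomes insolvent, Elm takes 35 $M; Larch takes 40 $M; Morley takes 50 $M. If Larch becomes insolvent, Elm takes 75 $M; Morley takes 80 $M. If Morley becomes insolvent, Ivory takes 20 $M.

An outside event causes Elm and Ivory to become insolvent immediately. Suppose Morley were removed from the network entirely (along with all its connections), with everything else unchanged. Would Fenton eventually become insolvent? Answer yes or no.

With Morley removed:
Round 1 — Elm, Ivory become insolvent (initial).
  Larch: +40 → 40 < 60
No further insolvencies.

no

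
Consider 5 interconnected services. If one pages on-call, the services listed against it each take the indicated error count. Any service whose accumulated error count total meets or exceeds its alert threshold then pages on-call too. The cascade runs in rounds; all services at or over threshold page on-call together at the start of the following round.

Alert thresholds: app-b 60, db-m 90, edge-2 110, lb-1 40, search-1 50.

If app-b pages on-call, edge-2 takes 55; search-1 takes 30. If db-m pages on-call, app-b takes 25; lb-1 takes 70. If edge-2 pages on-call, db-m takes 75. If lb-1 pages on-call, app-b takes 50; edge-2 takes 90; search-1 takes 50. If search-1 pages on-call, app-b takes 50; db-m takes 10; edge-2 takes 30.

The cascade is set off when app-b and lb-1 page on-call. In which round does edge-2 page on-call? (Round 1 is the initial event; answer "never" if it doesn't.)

2

Round 1 — app-b, lb-1 page on-call (initial).
  edge-2: +55+90 → 145 ≥ 110
  search-1: +30+50 → 80 ≥ 50
Round 2 — edge-2, search-1 page on-call.
  db-m: +75+10 → 85 < 90
No further pages.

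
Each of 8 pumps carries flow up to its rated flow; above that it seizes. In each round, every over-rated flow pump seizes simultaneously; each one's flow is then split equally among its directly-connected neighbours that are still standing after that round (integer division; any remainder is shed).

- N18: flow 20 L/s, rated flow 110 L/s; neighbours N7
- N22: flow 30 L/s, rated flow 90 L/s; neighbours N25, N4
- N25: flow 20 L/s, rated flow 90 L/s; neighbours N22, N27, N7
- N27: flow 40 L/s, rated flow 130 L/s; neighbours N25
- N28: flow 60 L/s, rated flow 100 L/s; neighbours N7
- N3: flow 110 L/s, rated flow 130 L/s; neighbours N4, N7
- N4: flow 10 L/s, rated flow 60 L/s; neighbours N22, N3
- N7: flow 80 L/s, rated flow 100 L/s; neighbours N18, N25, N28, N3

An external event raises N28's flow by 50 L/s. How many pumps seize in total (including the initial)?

7

Round 1 — N28 at 110 > 100. N28 seizes.
  N28 sheds 110 L/s to N7: 110 each.
    N7: 80+110 = 190 > 100
Round 2 — N7 seizes.
  N7 sheds 190 L/s to N18, N25, N3: 63 each (1 lost).
    N18: 20+63 = 83 ≤ 110
    N25: 20+63 = 83 ≤ 90
    N3: 110+63 = 173 > 130
Round 3 — N3 seizes.
  N3 sheds 173 L/s to N4: 173 each.
    N4: 10+173 = 183 > 60
Round 4 — N4 seizes.
  N4 sheds 183 L/s to N22: 183 each.
    N22: 30+183 = 213 > 90
Round 5 — N22 seizes.
  N22 sheds 213 L/s to N25: 213 each.
    N25: 83+213 = 296 > 90
Round 6 — N25 seizes.
  N25 sheds 296 L/s to N27: 296 each.
    N27: 40+296 = 336 > 130
Round 7 — N27 seizes.
  N27 sheds 336 L/s: no online neighbours, lost.
No further seizures.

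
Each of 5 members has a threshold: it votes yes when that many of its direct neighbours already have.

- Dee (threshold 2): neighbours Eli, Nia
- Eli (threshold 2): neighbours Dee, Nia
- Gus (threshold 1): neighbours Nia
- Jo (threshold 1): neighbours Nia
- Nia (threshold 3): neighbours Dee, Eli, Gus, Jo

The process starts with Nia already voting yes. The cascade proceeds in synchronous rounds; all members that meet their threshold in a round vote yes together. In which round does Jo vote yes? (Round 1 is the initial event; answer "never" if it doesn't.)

Round 1 — Nia votes yes (initial).
Round 2 — checking thresholds:
  Dee: 1 of 2 neighbours < 2, holds.
  Eli: 1 of 2 neighbours < 2, holds.
  Gus: 1 of 1 neighbours ≥ 1, votes yes.
  Jo: 1 of 1 neighbours ≥ 1, votes yes.
Round 3 — no new yes votes; cascade stops.

2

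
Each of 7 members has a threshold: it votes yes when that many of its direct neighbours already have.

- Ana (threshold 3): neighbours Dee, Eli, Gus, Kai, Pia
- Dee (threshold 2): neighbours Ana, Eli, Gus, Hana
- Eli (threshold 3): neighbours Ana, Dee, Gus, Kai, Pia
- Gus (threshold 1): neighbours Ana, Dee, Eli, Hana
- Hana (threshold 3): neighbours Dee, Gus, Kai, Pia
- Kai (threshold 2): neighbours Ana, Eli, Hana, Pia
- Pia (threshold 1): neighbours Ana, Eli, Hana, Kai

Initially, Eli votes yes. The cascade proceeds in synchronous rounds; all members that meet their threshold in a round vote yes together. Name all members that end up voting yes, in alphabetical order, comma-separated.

Ana, Dee, Eli, Gus, Hana, Kai, Pia

Round 1 — Eli votes yes (initial).
Round 2 — checking thresholds:
  Ana: 1 of 5 neighbours < 3, below threshold.
  Dee: 1 of 4 neighbours < 2, below threshold.
  Gus: 1 of 4 neighbours ≥ 1, votes yes.
  Kai: 1 of 4 neighbours < 2, below threshold.
  Pia: 1 of 4 neighbours ≥ 1, votes yes.
Round 3 — checking thresholds:
  Ana: 3 of 5 neighbours ≥ 3, votes yes.
  Dee: 2 of 4 neighbours ≥ 2, votes yes.
  Hana: 2 of 4 neighbours < 3, below threshold.
  Kai: 2 of 4 neighbours ≥ 2, votes yes.
Round 4 — checking thresholds:
  Hana: 4 of 4 neighbours ≥ 3, votes yes.
Round 5 — no new yes votes; cascade stops.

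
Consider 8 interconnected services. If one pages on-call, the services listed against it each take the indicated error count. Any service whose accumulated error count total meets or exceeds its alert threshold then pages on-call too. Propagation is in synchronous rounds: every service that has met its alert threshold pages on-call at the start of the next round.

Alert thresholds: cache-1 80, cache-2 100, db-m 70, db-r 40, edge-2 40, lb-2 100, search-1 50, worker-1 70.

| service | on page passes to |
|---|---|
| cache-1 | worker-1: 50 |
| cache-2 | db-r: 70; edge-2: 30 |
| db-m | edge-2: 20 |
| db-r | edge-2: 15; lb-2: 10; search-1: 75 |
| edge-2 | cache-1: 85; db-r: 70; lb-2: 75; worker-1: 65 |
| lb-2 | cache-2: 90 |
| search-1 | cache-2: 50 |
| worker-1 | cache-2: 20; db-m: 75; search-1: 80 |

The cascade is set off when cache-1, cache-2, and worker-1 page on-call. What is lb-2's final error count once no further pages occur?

Round 1 — cache-1, cache-2, worker-1 page on-call (initial).
  db-m: +75 → 75 ≥ 70
  db-r: +70 → 70 ≥ 40
  edge-2: +30 → 30 < 40
  search-1: +80 → 80 ≥ 50
Round 2 — db-m, db-r, search-1 page on-call.
  edge-2: +20+15 → 65 ≥ 40
  lb-2: +10 → 10 < 100
Round 3 — edge-2 pages on-call.
  lb-2: +75 → 85 < 100
No further pages.

85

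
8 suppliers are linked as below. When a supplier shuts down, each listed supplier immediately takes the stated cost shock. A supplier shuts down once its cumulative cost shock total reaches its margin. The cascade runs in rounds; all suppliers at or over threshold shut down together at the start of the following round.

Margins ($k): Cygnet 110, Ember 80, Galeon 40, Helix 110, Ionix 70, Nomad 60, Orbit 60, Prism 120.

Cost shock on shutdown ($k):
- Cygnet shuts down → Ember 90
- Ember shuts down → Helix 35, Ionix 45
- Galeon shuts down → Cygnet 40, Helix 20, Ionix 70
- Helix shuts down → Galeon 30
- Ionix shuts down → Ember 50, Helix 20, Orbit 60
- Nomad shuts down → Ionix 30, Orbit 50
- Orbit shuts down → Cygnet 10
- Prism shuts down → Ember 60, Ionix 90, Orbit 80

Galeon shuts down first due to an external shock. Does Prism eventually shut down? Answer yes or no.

Round 1 — Galeon shuts down (initial).
  Cygnet: +40 → 40 < 110
  Helix: +20 → 20 < 110
  Ionix: +70 → 70 ≥ 70
Round 2 — Ionix shuts down.
  Ember: +50 → 50 < 80
  Helix: +20 → 40 < 110
  Orbit: +60 → 60 ≥ 60
Round 3 — Orbit shuts down.
  Cygnet: +10 → 50 < 110
No further shutdowns.

no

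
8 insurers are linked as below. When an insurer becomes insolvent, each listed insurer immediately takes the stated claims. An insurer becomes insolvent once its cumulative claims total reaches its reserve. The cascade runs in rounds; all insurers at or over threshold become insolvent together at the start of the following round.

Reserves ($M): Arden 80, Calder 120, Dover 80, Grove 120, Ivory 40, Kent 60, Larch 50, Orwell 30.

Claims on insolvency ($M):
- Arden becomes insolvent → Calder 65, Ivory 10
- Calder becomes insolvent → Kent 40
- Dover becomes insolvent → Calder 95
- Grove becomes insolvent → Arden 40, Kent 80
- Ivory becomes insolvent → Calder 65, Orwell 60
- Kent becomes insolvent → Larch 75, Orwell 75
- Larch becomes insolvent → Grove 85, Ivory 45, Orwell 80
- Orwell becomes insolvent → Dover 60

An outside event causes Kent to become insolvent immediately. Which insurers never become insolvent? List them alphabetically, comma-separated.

Round 1 — Kent becomes insolvent (initial).
  Larch: +75 → 75 ≥ 50
  Orwell: +75 → 75 ≥ 30
Round 2 — Larch, Orwell become insolvent.
  Dover: +60 → 60 < 80
  Grove: +85 → 85 < 120
  Ivory: +45 → 45 ≥ 40
Round 3 — Ivory becomes insolvent.
  Calder: +65 → 65 < 120
No further insolvencies.

Arden, Calder, Dover, Grove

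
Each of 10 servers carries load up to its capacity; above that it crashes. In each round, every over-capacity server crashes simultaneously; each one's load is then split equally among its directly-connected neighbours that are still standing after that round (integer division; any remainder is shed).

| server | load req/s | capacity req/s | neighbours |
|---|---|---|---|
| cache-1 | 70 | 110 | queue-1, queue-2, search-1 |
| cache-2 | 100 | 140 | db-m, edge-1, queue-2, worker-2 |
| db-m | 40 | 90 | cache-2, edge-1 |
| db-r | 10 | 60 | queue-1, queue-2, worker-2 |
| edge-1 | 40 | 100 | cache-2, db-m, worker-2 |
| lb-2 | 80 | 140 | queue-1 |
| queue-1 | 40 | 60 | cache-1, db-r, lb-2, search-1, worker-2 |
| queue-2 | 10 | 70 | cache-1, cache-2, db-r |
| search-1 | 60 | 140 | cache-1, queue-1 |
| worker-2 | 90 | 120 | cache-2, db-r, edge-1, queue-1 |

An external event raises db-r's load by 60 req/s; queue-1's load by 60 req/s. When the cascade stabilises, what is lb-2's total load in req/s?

105

Round 1 — db-r at 70 > 60; queue-1 at 100 > 60. db-r, queue-1 crash.
  db-r sheds 70 req/s to queue-2, worker-2: 35 each.
    queue-2: 10+35 = 45 ≤ 70
    worker-2: 90+35 = 125 > 120
  queue-1 sheds 100 req/s to cache-1, lb-2, search-1, worker-2: 25 each.
    cache-1: 70+25 = 95 ≤ 110
    lb-2: 80+25 = 105 ≤ 140
    search-1: 60+25 = 85 ≤ 140
    worker-2: 125+25 = 150 > 120
Round 2 — worker-2 crashes.
  worker-2 sheds 150 req/s to cache-2, edge-1: 75 each.
    cache-2: 100+75 = 175 > 140
    edge-1: 40+75 = 115 > 100
Round 3 — cache-2, edge-1 crash.
  cache-2 sheds 175 req/s to db-m, queue-2: 87 each (1 lost).
    db-m: 40+87 = 127 > 90
    queue-2: 45+87 = 132 > 70
  edge-1 sheds 115 req/s to db-m: 115 each.
    db-m: 127+115 = 242 > 90
Round 4 — db-m, queue-2 crash.
  db-m sheds 242 req/s: no online neighbours, lost.
  queue-2 sheds 132 req/s to cache-1: 132 each.
    cache-1: 95+132 = 227 > 110
Round 5 — cache-1 crashes.
  cache-1 sheds 227 req/s to search-1: 227 each.
    search-1: 85+227 = 312 > 140
Round 6 — search-1 crashes.
  search-1 sheds 312 req/s: no online neighbours, lost.
No further crashes.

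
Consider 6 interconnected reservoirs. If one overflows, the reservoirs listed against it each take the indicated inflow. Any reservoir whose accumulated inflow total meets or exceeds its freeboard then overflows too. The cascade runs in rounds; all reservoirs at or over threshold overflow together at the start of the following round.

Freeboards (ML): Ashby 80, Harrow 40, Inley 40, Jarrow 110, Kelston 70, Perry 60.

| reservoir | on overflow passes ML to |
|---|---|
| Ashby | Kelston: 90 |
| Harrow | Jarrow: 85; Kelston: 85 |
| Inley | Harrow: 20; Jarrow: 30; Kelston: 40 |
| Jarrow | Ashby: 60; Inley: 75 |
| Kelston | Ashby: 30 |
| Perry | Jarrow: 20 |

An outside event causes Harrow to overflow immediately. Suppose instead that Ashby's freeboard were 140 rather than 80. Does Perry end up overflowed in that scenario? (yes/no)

With Ashby's freeboard at 140:
Round 1 — Harrow overflows (initial).
  Jarrow: +85 → 85 < 110
  Kelston: +85 → 85 ≥ 70
Round 2 — Kelston overflows.
  Ashby: +30 → 30 < 140
No further overflows.

no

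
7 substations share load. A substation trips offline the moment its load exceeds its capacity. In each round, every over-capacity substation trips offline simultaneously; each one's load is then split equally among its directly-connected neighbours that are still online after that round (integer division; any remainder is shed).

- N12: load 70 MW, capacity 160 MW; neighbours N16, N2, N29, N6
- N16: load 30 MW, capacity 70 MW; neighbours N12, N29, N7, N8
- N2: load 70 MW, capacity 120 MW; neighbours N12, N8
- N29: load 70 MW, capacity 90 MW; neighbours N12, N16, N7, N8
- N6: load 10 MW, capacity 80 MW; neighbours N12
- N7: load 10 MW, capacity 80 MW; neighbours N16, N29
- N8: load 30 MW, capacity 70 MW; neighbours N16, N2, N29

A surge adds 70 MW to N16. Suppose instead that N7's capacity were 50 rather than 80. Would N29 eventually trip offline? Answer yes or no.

yes

With N7's capacity at 50:
Round 1 — N16 at 100 > 70. N16 trips offline.
  N16 sheds 100 MW to N12, N29, N7, N8: 25 each.
    N12: 70+25 = 95 ≤ 160
    N29: 70+25 = 95 > 90
    N7: 10+25 = 35 ≤ 50
    N8: 30+25 = 55 ≤ 70
Round 2 — N29 trips offline.
  N29 sheds 95 MW to N12, N7, N8: 31 each (2 lost).
    N12: 95+31 = 126 ≤ 160
    N7: 35+31 = 66 > 50
    N8: 55+31 = 86 > 70
Round 3 — N7, N8 trip offline.
  N7 sheds 66 MW: no online neighbours, lost.
  N8 sheds 86 MW to N2: 86 each.
    N2: 70+86 = 156 > 120
Round 4 — N2 trips offline.
  N2 sheds 156 MW to N12: 156 each.
    N12: 126+156 = 282 > 160
Round 5 — N12 trips offline.
  N12 sheds 282 MW to N6: 282 each.
    N6: 10+282 = 292 > 80
Round 6 — N6 trips offline.
  N6 sheds 292 MW: no online neighbours, lost.
No further trips.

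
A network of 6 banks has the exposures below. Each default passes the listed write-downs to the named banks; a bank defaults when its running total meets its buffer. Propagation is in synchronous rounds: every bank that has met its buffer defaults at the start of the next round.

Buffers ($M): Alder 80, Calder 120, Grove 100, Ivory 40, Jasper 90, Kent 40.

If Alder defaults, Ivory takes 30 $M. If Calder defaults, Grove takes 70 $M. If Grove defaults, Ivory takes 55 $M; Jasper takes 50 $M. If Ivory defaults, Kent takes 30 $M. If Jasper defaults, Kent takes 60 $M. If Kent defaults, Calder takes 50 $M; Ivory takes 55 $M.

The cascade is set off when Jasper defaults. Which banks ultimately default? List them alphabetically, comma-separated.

Round 1 — Jasper defaults (initial).
  Kent: +60 → 60 ≥ 40
Round 2 — Kent defaults.
  Calder: +50 → 50 < 120
  Ivory: +55 → 55 ≥ 40
Round 3 — Ivory defaults.
No further defaults.

Ivory, Jasper, Kent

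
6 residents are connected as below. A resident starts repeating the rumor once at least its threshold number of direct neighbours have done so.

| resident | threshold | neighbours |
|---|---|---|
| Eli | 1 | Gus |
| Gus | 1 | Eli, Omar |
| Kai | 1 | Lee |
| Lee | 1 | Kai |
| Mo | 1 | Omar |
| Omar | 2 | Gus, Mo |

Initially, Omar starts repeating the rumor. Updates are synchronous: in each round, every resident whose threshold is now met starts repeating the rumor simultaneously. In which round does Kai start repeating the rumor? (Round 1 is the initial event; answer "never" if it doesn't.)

Round 1 — Omar starts repeating the rumor (initial).
Round 2 — checking thresholds:
  Gus: 1 of 2 neighbours ≥ 1, starts repeating the rumor.
  Mo: 1 of 1 neighbours ≥ 1, starts repeating the rumor.
Round 3 — checking thresholds:
  Eli: 1 of 1 neighbours ≥ 1, starts repeating the rumor.
Round 4 — no new spreads; cascade stops.

never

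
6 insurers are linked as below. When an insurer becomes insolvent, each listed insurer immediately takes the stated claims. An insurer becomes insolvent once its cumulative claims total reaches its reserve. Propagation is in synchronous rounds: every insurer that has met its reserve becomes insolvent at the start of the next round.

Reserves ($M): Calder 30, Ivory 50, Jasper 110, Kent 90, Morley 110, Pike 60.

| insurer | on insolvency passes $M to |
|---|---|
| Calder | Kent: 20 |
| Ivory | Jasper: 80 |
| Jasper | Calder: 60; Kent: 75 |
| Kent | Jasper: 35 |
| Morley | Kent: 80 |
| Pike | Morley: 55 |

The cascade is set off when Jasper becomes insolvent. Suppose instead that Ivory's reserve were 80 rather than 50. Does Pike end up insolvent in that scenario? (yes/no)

With Ivory's reserve at 80:
Round 1 — Jasper becomes insolvent (initial).
  Calder: +60 → 60 ≥ 30
  Kent: +75 → 75 < 90
Round 2 — Calder becomes insolvent.
  Kent: +20 → 95 ≥ 90
Round 3 — Kent becomes insolvent.
No further insolvencies.

no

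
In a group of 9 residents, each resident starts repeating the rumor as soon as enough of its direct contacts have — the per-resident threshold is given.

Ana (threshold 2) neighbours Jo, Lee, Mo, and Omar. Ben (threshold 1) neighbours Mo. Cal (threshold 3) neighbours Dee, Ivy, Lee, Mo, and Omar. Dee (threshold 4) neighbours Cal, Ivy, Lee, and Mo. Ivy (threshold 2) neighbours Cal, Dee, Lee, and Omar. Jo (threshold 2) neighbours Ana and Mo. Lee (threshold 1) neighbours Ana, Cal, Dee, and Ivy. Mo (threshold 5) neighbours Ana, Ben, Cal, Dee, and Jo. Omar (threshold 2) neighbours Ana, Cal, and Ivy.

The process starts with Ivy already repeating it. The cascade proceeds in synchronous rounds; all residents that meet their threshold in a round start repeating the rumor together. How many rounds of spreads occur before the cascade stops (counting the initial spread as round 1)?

2

Round 1 — Ivy starts repeating the rumor (initial).
Round 2 — checking thresholds:
  Cal: 1 of 5 neighbours < 3, below threshold.
  Dee: 1 of 4 neighbours < 4, below threshold.
  Lee: 1 of 4 neighbours ≥ 1, starts repeating the rumor.
  Omar: 1 of 3 neighbours < 2, below threshold.
Round 3 — no new spreads; cascade stops.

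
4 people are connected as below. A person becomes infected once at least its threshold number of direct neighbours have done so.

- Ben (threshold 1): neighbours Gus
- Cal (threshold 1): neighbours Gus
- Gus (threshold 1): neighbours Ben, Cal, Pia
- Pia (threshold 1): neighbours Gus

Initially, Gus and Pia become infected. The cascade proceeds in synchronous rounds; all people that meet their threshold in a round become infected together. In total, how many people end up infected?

Round 1 — Gus, Pia become infected (initial).
Round 2 — checking thresholds:
  Ben: 1 of 1 neighbours ≥ 1, becomes infected.
  Cal: 1 of 1 neighbours ≥ 1, becomes infected.
Round 3 — no new infections; cascade stops.

4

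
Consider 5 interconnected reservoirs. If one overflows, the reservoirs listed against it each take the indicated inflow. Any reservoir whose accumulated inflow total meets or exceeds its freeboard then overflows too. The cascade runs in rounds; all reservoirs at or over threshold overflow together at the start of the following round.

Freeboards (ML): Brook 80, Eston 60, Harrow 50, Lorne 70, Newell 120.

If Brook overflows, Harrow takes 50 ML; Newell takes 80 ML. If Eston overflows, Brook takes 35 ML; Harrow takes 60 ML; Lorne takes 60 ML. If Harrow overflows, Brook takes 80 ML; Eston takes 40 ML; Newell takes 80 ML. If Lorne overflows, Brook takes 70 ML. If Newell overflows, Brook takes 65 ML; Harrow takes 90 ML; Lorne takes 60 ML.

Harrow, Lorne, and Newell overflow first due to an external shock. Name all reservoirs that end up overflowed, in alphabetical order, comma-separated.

Round 1 — Harrow, Lorne, Newell overflow (initial).
  Brook: +80+70+65 → 215 ≥ 80
  Eston: +40 → 40 < 60
Round 2 — Brook overflows.
No further overflows.

Brook, Harrow, Lorne, Newell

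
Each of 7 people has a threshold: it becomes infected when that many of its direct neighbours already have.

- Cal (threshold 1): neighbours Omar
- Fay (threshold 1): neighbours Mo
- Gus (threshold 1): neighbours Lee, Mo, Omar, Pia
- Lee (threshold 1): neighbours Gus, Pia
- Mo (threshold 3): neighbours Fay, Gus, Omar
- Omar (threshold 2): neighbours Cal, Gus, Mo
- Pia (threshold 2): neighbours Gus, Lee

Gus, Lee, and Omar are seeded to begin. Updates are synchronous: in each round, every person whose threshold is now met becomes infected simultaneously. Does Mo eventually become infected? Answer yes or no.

no

Round 1 — Gus, Lee, Omar become infected (initial).
Round 2 — checking thresholds:
  Cal: 1 of 1 neighbours ≥ 1, becomes infected.
  Mo: 2 of 3 neighbours < 3, not yet.
  Pia: 2 of 2 neighbours ≥ 2, becomes infected.
Round 3 — no new infections; cascade stops.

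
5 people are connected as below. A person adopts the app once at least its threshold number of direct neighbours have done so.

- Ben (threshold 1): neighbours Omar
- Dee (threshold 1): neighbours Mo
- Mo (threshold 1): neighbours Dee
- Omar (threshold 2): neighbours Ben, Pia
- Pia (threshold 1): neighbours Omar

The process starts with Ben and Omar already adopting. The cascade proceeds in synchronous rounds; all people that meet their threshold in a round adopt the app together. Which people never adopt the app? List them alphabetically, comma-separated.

Round 1 — Ben, Omar adopt the app (initial).
Round 2 — checking thresholds:
  Pia: 1 of 1 neighbours ≥ 1, adopts the app.
Round 3 — no new adoptions; cascade stops.

Dee, Mo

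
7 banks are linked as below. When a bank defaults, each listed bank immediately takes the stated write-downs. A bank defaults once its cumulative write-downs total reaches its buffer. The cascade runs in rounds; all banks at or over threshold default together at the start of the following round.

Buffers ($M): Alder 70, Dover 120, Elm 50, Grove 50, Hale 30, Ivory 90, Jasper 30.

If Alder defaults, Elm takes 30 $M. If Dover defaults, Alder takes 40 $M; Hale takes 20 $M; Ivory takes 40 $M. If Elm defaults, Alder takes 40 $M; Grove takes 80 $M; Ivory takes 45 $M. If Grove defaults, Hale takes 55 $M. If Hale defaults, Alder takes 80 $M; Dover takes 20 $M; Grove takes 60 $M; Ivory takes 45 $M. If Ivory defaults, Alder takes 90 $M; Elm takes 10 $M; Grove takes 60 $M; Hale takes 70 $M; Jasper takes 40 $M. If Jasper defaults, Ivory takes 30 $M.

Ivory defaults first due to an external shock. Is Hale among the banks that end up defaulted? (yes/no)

yes

Round 1 — Ivory defaults (initial).
  Alder: +90 → 90 ≥ 70
  Elm: +10 → 10 < 50
  Grove: +60 → 60 ≥ 50
  Hale: +70 → 70 ≥ 30
  Jasper: +40 → 40 ≥ 30
Round 2 — Alder, Grove, Hale, Jasper default.
  Dover: +20 → 20 < 120
  Elm: +30 → 40 < 50
No further defaults.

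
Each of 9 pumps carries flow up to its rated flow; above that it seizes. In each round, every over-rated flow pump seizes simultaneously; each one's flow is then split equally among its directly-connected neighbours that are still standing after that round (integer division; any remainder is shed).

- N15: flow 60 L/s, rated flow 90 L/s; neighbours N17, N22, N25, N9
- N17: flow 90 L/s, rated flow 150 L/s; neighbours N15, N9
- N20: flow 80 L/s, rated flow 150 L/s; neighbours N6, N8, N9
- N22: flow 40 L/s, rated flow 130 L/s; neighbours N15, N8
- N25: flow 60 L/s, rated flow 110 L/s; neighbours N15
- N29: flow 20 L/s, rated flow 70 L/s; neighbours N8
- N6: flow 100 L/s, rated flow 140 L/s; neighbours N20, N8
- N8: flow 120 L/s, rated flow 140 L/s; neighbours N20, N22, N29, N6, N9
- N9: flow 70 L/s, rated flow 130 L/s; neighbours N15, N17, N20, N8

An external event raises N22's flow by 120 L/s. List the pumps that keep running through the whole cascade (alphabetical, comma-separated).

N25, N29

Round 1 — N22 at 160 > 130. N22 seizes.
  N22 sheds 160 L/s to N15, N8: 80 each.
    N15: 60+80 = 140 > 90
    N8: 120+80 = 200 > 140
Round 2 — N15, N8 seize.
  N15 sheds 140 L/s to N17, N25, N9: 46 each (2 lost).
    N17: 90+46 = 136 ≤ 150
    N25: 60+46 = 106 ≤ 110
    N9: 70+46 = 116 ≤ 130
  N8 sheds 200 L/s to N20, N29, N6, N9: 50 each.
    N20: 80+50 = 130 ≤ 150
    N29: 20+50 = 70 ≤ 70
    N6: 100+50 = 150 > 140
    N9: 116+50 = 166 > 130
Round 3 — N6, N9 seize.
  N6 sheds 150 L/s to N20: 150 each.
    N20: 130+150 = 280 > 150
  N9 sheds 166 L/s to N17, N20: 83 each.
    N17: 136+83 = 219 > 150
    N20: 280+83 = 363 > 150
Round 4 — N17, N20 seize.
  N17 sheds 219 L/s: no online neighbours, lost.
  N20 sheds 363 L/s: no online neighbours, lost.
No further seizures.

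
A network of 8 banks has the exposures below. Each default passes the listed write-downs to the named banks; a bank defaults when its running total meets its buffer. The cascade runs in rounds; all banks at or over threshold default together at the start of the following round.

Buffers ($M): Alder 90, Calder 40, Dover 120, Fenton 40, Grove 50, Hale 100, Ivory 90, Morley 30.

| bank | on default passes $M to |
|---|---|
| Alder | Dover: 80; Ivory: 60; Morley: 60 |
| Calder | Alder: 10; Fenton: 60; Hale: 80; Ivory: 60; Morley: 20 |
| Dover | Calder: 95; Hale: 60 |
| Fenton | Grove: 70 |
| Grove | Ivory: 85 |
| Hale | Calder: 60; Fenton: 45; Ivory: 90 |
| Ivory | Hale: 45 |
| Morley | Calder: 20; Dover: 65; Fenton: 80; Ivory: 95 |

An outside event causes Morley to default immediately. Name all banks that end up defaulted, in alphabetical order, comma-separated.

Fenton, Grove, Ivory, Morley

Round 1 — Morley defaults (initial).
  Calder: +20 → 20 < 40
  Dover: +65 → 65 < 120
  Fenton: +80 → 80 ≥ 40
  Ivory: +95 → 95 ≥ 90
Round 2 — Fenton, Ivory default.
  Grove: +70 → 70 ≥ 50
  Hale: +45 → 45 < 100
Round 3 — Grove defaults.
No further defaults.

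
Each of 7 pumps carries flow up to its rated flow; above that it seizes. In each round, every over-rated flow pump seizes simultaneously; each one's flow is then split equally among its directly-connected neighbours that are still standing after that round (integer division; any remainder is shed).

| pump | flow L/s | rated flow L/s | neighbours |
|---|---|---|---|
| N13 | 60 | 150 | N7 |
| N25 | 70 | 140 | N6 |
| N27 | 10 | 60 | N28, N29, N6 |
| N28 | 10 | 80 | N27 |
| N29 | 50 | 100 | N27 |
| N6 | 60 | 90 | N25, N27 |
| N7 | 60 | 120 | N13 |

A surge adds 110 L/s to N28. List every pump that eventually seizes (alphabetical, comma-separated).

N25, N27, N28, N29, N6

Round 1 — N28 at 120 > 80. N28 seizes.
  N28 sheds 120 L/s to N27: 120 each.
    N27: 10+120 = 130 > 60
Round 2 — N27 seizes.
  N27 sheds 130 L/s to N29, N6: 65 each.
    N29: 50+65 = 115 > 100
    N6: 60+65 = 125 > 90
Round 3 — N29, N6 seize.
  N29 sheds 115 L/s: no online neighbours, lost.
  N6 sheds 125 L/s to N25: 125 each.
    N25: 70+125 = 195 > 140
Round 4 — N25 seizes.
  N25 sheds 195 L/s: no online neighbours, lost.
No further seizures.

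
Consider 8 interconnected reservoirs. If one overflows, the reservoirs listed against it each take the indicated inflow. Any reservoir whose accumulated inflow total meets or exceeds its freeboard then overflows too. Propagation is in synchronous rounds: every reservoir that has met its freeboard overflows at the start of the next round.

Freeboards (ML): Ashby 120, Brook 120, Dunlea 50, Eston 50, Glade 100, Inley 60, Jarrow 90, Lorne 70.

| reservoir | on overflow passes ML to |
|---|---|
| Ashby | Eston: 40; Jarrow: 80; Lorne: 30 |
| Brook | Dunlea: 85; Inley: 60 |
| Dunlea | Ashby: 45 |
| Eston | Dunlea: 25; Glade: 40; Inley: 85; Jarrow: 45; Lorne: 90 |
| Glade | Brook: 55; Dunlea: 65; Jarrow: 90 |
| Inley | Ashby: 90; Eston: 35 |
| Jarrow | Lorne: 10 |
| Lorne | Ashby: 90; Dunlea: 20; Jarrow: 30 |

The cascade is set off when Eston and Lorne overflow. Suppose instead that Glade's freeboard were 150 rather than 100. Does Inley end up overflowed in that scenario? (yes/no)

With Glade's freeboard at 150:
Round 1 — Eston, Lorne overflow (initial).
  Ashby: +90 → 90 < 120
  Dunlea: +25+20 → 45 < 50
  Glade: +40 → 40 < 150
  Inley: +85 → 85 ≥ 60
  Jarrow: +45+30 → 75 < 90
Round 2 — Inley overflows.
  Ashby: +90 → 180 ≥ 120
Round 3 — Ashby overflows.
  Jarrow: +80 → 155 ≥ 90
Round 4 — Jarrow overflows.
No further overflows.

yes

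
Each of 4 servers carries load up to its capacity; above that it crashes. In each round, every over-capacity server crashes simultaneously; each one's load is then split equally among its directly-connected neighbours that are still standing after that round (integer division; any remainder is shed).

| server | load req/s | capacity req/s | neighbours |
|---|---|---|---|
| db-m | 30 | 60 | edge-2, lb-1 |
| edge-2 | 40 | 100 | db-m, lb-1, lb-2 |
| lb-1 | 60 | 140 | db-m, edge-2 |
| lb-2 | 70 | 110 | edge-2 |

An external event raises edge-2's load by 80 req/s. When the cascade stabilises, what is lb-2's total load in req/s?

Round 1 — edge-2 at 120 > 100. edge-2 crashes.
  edge-2 sheds 120 req/s to db-m, lb-1, lb-2: 40 each.
    db-m: 30+40 = 70 > 60
    lb-1: 60+40 = 100 ≤ 140
    lb-2: 70+40 = 110 ≤ 110
Round 2 — db-m crashes.
  db-m sheds 70 req/s to lb-1: 70 each.
    lb-1: 100+70 = 170 > 140
Round 3 — lb-1 crashes.
  lb-1 sheds 170 req/s: no online neighbours, lost.
No further crashes.

110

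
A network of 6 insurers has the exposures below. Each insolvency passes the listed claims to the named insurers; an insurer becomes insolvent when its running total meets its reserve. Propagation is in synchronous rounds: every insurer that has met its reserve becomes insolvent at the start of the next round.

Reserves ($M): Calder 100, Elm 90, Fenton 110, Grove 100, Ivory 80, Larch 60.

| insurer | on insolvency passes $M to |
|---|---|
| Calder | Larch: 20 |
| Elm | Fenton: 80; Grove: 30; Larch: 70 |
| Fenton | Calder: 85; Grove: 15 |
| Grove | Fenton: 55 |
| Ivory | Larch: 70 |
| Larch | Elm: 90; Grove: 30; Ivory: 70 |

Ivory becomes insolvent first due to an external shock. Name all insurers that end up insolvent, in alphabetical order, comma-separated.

Elm, Ivory, Larch

Round 1 — Ivory becomes insolvent (initial).
  Larch: +70 → 70 ≥ 60
Round 2 — Larch becomes insolvent.
  Elm: +90 → 90 ≥ 90
  Grove: +30 → 30 < 100
Round 3 — Elm becomes insolvent.
  Fenton: +80 → 80 < 110
  Grove: +30 → 60 < 100
No further insolvencies.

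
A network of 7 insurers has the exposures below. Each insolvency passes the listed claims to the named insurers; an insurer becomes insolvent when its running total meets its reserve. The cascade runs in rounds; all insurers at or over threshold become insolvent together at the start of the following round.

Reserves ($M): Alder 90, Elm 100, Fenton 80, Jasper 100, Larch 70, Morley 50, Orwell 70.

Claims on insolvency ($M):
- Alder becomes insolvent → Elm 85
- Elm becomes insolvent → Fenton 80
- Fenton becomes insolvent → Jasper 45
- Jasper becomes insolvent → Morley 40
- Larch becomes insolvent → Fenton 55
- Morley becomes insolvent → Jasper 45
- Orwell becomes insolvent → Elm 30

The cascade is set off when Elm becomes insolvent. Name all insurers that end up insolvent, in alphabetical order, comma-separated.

Round 1 — Elm becomes insolvent (initial).
  Fenton: +80 → 80 ≥ 80
Round 2 — Fenton becomes insolvent.
  Jasper: +45 → 45 < 100
No further insolvencies.

Elm, Fenton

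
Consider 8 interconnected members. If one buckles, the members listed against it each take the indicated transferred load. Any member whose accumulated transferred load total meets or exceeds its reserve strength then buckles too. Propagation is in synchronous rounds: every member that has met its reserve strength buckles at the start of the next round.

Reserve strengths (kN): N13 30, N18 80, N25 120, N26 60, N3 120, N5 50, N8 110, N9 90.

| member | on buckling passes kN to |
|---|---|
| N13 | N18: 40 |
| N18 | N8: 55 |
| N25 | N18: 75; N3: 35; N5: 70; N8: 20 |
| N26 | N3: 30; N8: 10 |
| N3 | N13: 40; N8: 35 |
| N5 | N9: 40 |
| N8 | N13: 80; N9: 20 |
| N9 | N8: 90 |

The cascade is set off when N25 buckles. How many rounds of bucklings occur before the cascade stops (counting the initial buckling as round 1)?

2

Round 1 — N25 buckles (initial).
  N18: +75 → 75 < 80
  N3: +35 → 35 < 120
  N5: +70 → 70 ≥ 50
  N8: +20 → 20 < 110
Round 2 — N5 buckles.
  N9: +40 → 40 < 90
No further bucklings.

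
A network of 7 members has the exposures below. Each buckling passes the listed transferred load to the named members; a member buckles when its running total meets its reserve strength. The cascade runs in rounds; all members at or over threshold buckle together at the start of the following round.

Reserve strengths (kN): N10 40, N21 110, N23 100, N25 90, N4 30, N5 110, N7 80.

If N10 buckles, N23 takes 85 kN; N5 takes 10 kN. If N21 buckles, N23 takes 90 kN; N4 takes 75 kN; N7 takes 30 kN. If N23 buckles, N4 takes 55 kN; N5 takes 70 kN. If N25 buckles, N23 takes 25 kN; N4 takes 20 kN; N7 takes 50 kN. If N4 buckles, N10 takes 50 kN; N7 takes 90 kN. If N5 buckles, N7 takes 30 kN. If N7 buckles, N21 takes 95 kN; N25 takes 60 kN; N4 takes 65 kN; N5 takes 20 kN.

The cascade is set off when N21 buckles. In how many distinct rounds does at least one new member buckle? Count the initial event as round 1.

Round 1 — N21 buckles (initial).
  N23: +90 → 90 < 100
  N4: +75 → 75 ≥ 30
  N7: +30 → 30 < 80
Round 2 — N4 buckles.
  N10: +50 → 50 ≥ 40
  N7: +90 → 120 ≥ 80
Round 3 — N10, N7 buckle.
  N23: +85 → 175 ≥ 100
  N25: +60 → 60 < 90
  N5: +10+20 → 30 < 110
Round 4 — N23 buckles.
  N5: +70 → 100 < 110
No further bucklings.

4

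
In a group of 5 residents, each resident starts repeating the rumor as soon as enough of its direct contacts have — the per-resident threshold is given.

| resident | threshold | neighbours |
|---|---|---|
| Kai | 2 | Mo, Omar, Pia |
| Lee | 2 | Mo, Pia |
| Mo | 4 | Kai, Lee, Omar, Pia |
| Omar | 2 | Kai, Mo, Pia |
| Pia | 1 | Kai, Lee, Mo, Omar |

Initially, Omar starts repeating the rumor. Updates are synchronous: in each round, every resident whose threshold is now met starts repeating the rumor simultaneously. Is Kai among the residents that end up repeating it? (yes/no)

yes

Round 1 — Omar starts repeating the rumor (initial).
Round 2 — checking thresholds:
  Kai: 1 of 3 neighbours < 2, below threshold.
  Mo: 1 of 4 neighbours < 4, below threshold.
  Pia: 1 of 4 neighbours ≥ 1, starts repeating the rumor.
Round 3 — checking thresholds:
  Kai: 2 of 3 neighbours ≥ 2, starts repeating the rumor.
  Lee: 1 of 2 neighbours < 2, below threshold.
  Mo: 2 of 4 neighbours < 4, below threshold.
Round 4 — no new spreads; cascade stops.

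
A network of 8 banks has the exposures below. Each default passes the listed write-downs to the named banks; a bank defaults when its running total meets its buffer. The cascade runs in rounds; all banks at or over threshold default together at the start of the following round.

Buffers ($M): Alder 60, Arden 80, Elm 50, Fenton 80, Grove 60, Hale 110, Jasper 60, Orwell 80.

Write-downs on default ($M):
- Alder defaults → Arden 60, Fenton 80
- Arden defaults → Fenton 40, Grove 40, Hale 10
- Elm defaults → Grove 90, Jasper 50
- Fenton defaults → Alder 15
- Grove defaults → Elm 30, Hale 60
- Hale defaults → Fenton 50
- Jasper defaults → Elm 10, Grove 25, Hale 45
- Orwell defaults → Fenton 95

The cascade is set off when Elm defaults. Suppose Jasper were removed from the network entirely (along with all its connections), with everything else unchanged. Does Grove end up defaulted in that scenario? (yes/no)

yes

With Jasper removed:
Round 1 — Elm defaults (initial).
  Grove: +90 → 90 ≥ 60
Round 2 — Grove defaults.
  Hale: +60 → 60 < 110
No further defaults.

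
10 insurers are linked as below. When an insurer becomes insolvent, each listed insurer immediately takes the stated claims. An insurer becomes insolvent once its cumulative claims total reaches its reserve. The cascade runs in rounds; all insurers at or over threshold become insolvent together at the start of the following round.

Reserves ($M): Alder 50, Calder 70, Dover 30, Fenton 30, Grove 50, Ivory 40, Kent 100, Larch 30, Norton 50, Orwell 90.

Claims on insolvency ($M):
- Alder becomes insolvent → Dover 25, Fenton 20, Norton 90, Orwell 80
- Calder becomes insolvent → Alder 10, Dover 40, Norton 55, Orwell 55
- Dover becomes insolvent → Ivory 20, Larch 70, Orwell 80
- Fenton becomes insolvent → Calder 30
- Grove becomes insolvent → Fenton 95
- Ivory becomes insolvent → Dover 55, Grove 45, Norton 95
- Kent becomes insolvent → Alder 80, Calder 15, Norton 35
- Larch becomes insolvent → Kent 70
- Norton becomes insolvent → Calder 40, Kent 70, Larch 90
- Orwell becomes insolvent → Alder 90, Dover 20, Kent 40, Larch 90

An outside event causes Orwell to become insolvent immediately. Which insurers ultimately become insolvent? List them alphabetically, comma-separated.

Alder, Dover, Kent, Larch, Norton, Orwell

Round 1 — Orwell becomes insolvent (initial).
  Alder: +90 → 90 ≥ 50
  Dover: +20 → 20 < 30
  Kent: +40 → 40 < 100
  Larch: +90 → 90 ≥ 30
Round 2 — Alder, Larch become insolvent.
  Dover: +25 → 45 ≥ 30
  Fenton: +20 → 20 < 30
  Kent: +70 → 110 ≥ 100
  Norton: +90 → 90 ≥ 50
Round 3 — Dover, Kent, Norton become insolvent.
  Calder: +15+40 → 55 < 70
  Ivory: +20 → 20 < 40
No further insolvencies.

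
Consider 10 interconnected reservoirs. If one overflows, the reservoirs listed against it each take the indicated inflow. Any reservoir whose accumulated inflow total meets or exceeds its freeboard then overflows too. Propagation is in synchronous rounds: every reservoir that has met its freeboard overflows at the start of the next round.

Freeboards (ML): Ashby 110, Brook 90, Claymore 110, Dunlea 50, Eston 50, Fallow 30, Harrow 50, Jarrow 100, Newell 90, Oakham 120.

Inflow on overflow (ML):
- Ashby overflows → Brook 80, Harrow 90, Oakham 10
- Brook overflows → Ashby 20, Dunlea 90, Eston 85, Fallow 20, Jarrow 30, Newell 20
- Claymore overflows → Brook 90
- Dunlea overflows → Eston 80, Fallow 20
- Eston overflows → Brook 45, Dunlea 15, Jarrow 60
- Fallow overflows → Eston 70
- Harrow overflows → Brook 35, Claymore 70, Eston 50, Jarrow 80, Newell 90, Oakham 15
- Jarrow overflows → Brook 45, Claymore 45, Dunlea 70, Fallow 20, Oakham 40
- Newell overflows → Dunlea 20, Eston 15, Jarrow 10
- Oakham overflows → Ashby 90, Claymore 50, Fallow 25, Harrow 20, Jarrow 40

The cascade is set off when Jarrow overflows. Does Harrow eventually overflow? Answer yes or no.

no

Round 1 — Jarrow overflows (initial).
  Brook: +45 → 45 < 90
  Claymore: +45 → 45 < 110
  Dunlea: +70 → 70 ≥ 50
  Fallow: +20 → 20 < 30
  Oakham: +40 → 40 < 120
Round 2 — Dunlea overflows.
  Eston: +80 → 80 ≥ 50
  Fallow: +20 → 40 ≥ 30
Round 3 — Eston, Fallow overflow.
  Brook: +45 → 90 ≥ 90
Round 4 — Brook overflows.
  Ashby: +20 → 20 < 110
  Newell: +20 → 20 < 90
No further overflows.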